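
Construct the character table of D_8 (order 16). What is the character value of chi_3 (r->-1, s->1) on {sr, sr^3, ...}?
Conjugacy classes: {e} of size 1, {r^4} of size 1, {r^1, r^7} of size 2, {r^2, r^6} of size 2, {r^3, r^5} of size 2, {s, sr^2, ...} of size 4, {sr, sr^3, ...} of size 4.
Character table:
  irrep \ class              {e} (size 1)  {r^4} (size 1)  {r^1, r^7} (size 2)  {r^2, r^6} (size 2)  {r^3, r^5} (size 2)  {s, sr^2, ...} (size 4)  {sr, sr^3, ...} (size 4)
  chi_1 (triv)               1             1               1                    1                    1                    1                        1                       
  chi_2 (sign: r->1, s->-1)  1             1               1                    1                    1                    -1                       -1                      
  chi_3 (r->-1, s->1)        1             1               -1                   1                    -1                   1                        -1                      
  chi_4 (r->-1, s->-1)       1             1               -1                   1                    -1                   -1                       1                       
  chi_5 (2d, j=1)            2             -2              sqrt(2)              0                    -sqrt(2)             0                        0                       
  chi_6 (2d, j=2)            2             2               0                    -2                   0                    0                        0                       
  chi_7 (2d, j=3)            2             -2              -sqrt(2)             0                    sqrt(2)              0                        0                       

Spot check: chi_3 (r->-1, s->1) on {sr, sr^3, ...} = -1.

Justification: D_8 has order 2*8 = 16 with 7 conjugacy classes, hence 7 irreducibles. Sum of squared dims 1 + 1 + 1 + 1 + 4 + 4 + 4 = 16 = |G|. Linear characters come from the abelianisation; the 2-dimensional irreps have character r^k -> 2*cos(2*pi*j*k/8), reflections -> 0.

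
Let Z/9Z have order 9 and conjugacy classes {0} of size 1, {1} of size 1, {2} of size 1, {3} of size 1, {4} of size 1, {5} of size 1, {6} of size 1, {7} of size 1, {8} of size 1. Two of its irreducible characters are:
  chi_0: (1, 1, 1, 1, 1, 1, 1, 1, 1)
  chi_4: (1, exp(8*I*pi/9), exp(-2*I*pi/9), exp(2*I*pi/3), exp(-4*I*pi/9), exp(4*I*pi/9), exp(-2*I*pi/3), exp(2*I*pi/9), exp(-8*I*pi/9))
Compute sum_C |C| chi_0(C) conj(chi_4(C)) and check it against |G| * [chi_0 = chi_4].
Sum = 0; so <chi_0, chi_4> = 0 (distinct irreducibles are orthogonal).

Details: Compute term by term over conjugacy classes (|C| * chi_0(C) * conj(chi_4(C))):
  1*(1)*conj(1) + 1*(1)*conj(exp(8*I*pi/9)) + 1*(1)*conj(exp(-2*I*pi/9)) + 1*(1)*conj(exp(2*I*pi/3)) + 1*(1)*conj(exp(-4*I*pi/9)) + 1*(1)*conj(exp(4*I*pi/9)) + 1*(1)*conj(exp(-2*I*pi/3)) + 1*(1)*conj(exp(2*I*pi/9)) + 1*(1)*conj(exp(-8*I*pi/9))
  = (1) + (exp(-8*I*pi/9)) + (exp(2*I*pi/9)) + (exp(-2*I*pi/3)) + (exp(4*I*pi/9)) + (exp(-4*I*pi/9)) + (exp(2*I*pi/3)) + (exp(-2*I*pi/9)) + (exp(8*I*pi/9))
  = 0.
(Exp terms are combined using exp(i*s)*conj(exp(i*t)) = exp(i*(s-t)), and sums of them are collapsed using the identity that for every m > 1 the m distinct m-th roots of unity sum to 0, e.g. 1 + exp(2*I*pi/3) + exp(-2*I*pi/3) = 0.)
Dividing by |G| = 9 gives 0/9 = 0, matching the row-orthogonality relation <chi_0, chi_4> = [chi_0 = chi_4].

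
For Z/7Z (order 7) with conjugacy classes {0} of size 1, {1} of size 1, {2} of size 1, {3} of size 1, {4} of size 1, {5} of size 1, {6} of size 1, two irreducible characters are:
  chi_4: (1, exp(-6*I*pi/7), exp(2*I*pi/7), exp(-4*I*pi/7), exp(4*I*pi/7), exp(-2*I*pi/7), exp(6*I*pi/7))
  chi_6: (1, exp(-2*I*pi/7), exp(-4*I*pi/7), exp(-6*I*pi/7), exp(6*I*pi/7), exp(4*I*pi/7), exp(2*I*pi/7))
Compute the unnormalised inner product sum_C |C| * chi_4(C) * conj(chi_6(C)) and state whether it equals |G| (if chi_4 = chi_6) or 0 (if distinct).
Sum = 0; so <chi_4, chi_6> = 0 (distinct irreducibles are orthogonal).

Working: Compute term by term over conjugacy classes (|C| * chi_4(C) * conj(chi_6(C))):
  1*(1)*conj(1) + 1*(exp(-6*I*pi/7))*conj(exp(-2*I*pi/7)) + 1*(exp(2*I*pi/7))*conj(exp(-4*I*pi/7)) + 1*(exp(-4*I*pi/7))*conj(exp(-6*I*pi/7)) + 1*(exp(4*I*pi/7))*conj(exp(6*I*pi/7)) + 1*(exp(-2*I*pi/7))*conj(exp(4*I*pi/7)) + 1*(exp(6*I*pi/7))*conj(exp(2*I*pi/7))
  = (1) + (exp(-4*I*pi/7)) + (exp(6*I*pi/7)) + (exp(2*I*pi/7)) + (exp(-2*I*pi/7)) + (exp(-6*I*pi/7)) + (exp(4*I*pi/7))
  = 0.
(Exp terms are combined using exp(i*s)*conj(exp(i*t)) = exp(i*(s-t)), and sums of them are collapsed using the identity that for every m > 1 the m distinct m-th roots of unity sum to 0, e.g. 1 + exp(2*I*pi/3) + exp(-2*I*pi/3) = 0.)
Dividing by |G| = 7 gives 0/7 = 0, matching the row-orthogonality relation <chi_4, chi_6> = [chi_4 = chi_6].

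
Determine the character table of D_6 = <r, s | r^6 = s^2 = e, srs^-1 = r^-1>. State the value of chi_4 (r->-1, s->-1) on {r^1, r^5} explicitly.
Conjugacy classes: {e} of size 1, {r^3} of size 1, {r^1, r^5} of size 2, {r^2, r^4} of size 2, {s, sr^2, ...} of size 3, {sr, sr^3, ...} of size 3.
Character table:
  irrep \ class              {e} (size 1)  {r^3} (size 1)  {r^1, r^5} (size 2)  {r^2, r^4} (size 2)  {s, sr^2, ...} (size 3)  {sr, sr^3, ...} (size 3)
  chi_1 (triv)               1             1               1                    1                    1                        1                       
  chi_2 (sign: r->1, s->-1)  1             1               1                    1                    -1                       -1                      
  chi_3 (r->-1, s->1)        1             -1              -1                   1                    1                        -1                      
  chi_4 (r->-1, s->-1)       1             -1              -1                   1                    -1                       1                       
  chi_5 (2d, j=1)            2             -2              1                    -1                   0                        0                       
  chi_6 (2d, j=2)            2             2               -1                   -1                   0                        0                       

Spot check: chi_4 (r->-1, s->-1) on {r^1, r^5} = -1.

Explanation: D_6 has order 2*6 = 12 with 6 conjugacy classes, hence 6 irreducibles. Sum of squared dims 1 + 1 + 1 + 1 + 4 + 4 = 12 = |G|. Linear characters come from the abelianisation; the 2-dimensional irreps have character r^k -> 2*cos(2*pi*j*k/6), reflections -> 0.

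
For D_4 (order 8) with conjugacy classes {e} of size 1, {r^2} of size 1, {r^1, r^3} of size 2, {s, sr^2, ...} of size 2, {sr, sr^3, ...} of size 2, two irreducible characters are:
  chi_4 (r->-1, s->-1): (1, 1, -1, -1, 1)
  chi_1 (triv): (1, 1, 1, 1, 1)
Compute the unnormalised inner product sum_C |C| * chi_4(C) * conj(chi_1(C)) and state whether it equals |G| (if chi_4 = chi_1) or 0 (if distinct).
Sum = 0; so <chi_4, chi_1> = 0 (distinct irreducibles are orthogonal).

Compute term by term over conjugacy classes (|C| * chi_4(C) * conj(chi_1(C))):
  1*(1)*conj(1) + 1*(1)*conj(1) + 2*(-1)*conj(1) + 2*(-1)*conj(1) + 2*(1)*conj(1)
  = (1) + (1) + (-2) + (-2) + (2)
  = 0.
Dividing by |G| = 8 gives 0/8 = 0, matching the row-orthogonality relation <chi_4, chi_1> = [chi_4 = chi_1].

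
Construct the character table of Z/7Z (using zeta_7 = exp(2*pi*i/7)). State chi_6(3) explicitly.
Character table of Z/7Z (irreps indexed chi_0,...,chi_6 with chi_k(m) = zeta_7^(k*m), zeta_7 = exp(2*pi*i/7)):
  irrep \ class  {0} (size 1)  {1} (size 1)    {2} (size 1)    {3} (size 1)    {4} (size 1)    {5} (size 1)    {6} (size 1)  
  chi_0          1             1               1               1               1               1               1             
  chi_1          1             exp(2*I*pi/7)   exp(4*I*pi/7)   exp(6*I*pi/7)   exp(-6*I*pi/7)  exp(-4*I*pi/7)  exp(-2*I*pi/7)
  chi_2          1             exp(4*I*pi/7)   exp(-6*I*pi/7)  exp(-2*I*pi/7)  exp(2*I*pi/7)   exp(6*I*pi/7)   exp(-4*I*pi/7)
  chi_3          1             exp(6*I*pi/7)   exp(-2*I*pi/7)  exp(4*I*pi/7)   exp(-4*I*pi/7)  exp(2*I*pi/7)   exp(-6*I*pi/7)
  chi_4          1             exp(-6*I*pi/7)  exp(2*I*pi/7)   exp(-4*I*pi/7)  exp(4*I*pi/7)   exp(-2*I*pi/7)  exp(6*I*pi/7) 
  chi_5          1             exp(-4*I*pi/7)  exp(6*I*pi/7)   exp(2*I*pi/7)   exp(-2*I*pi/7)  exp(-6*I*pi/7)  exp(4*I*pi/7) 
  chi_6          1             exp(-2*I*pi/7)  exp(-4*I*pi/7)  exp(-6*I*pi/7)  exp(6*I*pi/7)   exp(4*I*pi/7)   exp(2*I*pi/7) 

Spot check: chi_6(3) = zeta_7^(6*3) = zeta_7^18 = exp(-6*I*pi/7).

Explanation: Z/7Z is abelian, so all 7 irreducible complex representations are 1-dimensional. They are given by chi_k(m) = zeta_7^(k*m) for k = 0,...,6. Row orthogonality: sum_m chi_k(m) conj(chi_l(m)) = 7 * [k = l].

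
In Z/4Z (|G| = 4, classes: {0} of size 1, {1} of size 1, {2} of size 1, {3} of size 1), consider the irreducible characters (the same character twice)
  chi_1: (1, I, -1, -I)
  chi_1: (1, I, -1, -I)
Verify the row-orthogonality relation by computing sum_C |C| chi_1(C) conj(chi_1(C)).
Sum = 4 = |G| = 4; so <chi_1, chi_1> = 1 (norm-1 confirms irreducibility).

Reasoning: Compute term by term over conjugacy classes (|C| * chi_1(C) * conj(chi_1(C))):
  1*(1)*conj(1) + 1*(I)*conj(I) + 1*(-1)*conj(-1) + 1*(-I)*conj(-I)
  = (1) + (1) + (1) + (1)
  = 4.
(Exp terms are combined using exp(i*s)*conj(exp(i*t)) = exp(i*(s-t)), and sums of them are collapsed using the identity that for every m > 1 the m distinct m-th roots of unity sum to 0, e.g. 1 + exp(2*I*pi/3) + exp(-2*I*pi/3) = 0.)
Dividing by |G| = 4 gives 4/4 = 1, matching the row-orthogonality relation <chi_1, chi_1> = [chi_1 = chi_1].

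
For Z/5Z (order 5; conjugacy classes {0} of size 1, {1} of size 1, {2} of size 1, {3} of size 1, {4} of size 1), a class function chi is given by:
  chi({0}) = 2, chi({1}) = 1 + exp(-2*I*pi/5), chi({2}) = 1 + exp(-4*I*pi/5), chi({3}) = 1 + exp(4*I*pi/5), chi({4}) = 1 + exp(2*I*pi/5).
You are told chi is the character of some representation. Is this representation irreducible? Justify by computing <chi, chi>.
Not irreducible (reducible): <chi, chi> = 2 > 1.

Proof sketch: <chi, chi> = (1/|G|) sum_C |C| * |chi(C)|^2 = (1/5)[1*|2|^2 + 1*|1 + exp(-2*I*pi/5)|^2 + 1*|1 + exp(-4*I*pi/5)|^2 + 1*|1 + exp(4*I*pi/5)|^2 + 1*|1 + exp(2*I*pi/5)|^2]
  = (1/5)[(4) + (2 + exp(-2*I*pi/5) + exp(2*I*pi/5)) + (2 + exp(-4*I*pi/5) + exp(4*I*pi/5)) + (2 + exp(-4*I*pi/5) + exp(4*I*pi/5)) + (2 + exp(-2*I*pi/5) + exp(2*I*pi/5))] = 10/5 = 2.
(Exp terms are combined using exp(i*s)*conj(exp(i*t)) = exp(i*(s-t)), and sums of them are collapsed using the identity that for every m > 1 the m distinct m-th roots of unity sum to 0, e.g. 1 + exp(2*I*pi/3) + exp(-2*I*pi/3) = 0.)
A character is irreducible iff <chi, chi> = 1, so this representation is reducible.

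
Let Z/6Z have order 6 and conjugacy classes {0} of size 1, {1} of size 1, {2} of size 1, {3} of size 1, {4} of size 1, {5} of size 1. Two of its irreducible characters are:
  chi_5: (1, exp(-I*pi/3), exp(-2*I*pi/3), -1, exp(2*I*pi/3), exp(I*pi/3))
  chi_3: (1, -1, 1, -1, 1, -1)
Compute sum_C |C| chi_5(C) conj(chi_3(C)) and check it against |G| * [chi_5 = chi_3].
Sum = 0; so <chi_5, chi_3> = 0 (distinct irreducibles are orthogonal).

Details: Compute term by term over conjugacy classes (|C| * chi_5(C) * conj(chi_3(C))):
  1*(1)*conj(1) + 1*(exp(-I*pi/3))*conj(-1) + 1*(exp(-2*I*pi/3))*conj(1) + 1*(-1)*conj(-1) + 1*(exp(2*I*pi/3))*conj(1) + 1*(exp(I*pi/3))*conj(-1)
  = (1) + (-exp(-I*pi/3)) + (exp(-2*I*pi/3)) + (1) + (exp(2*I*pi/3)) + (-exp(I*pi/3))
  = 0.
(Exp terms are combined using exp(i*s)*conj(exp(i*t)) = exp(i*(s-t)), and sums of them are collapsed using the identity that for every m > 1 the m distinct m-th roots of unity sum to 0, e.g. 1 + exp(2*I*pi/3) + exp(-2*I*pi/3) = 0.)
Dividing by |G| = 6 gives 0/6 = 0, matching the row-orthogonality relation <chi_5, chi_3> = [chi_5 = chi_3].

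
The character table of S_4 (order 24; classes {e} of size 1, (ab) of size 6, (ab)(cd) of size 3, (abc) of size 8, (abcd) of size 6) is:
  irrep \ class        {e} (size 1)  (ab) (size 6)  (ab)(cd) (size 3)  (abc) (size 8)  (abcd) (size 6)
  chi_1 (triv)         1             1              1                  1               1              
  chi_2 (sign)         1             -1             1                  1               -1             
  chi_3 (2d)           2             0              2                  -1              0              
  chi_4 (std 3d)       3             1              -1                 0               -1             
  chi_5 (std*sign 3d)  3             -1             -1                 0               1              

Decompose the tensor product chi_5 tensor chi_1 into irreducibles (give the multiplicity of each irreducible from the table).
chi_5 tensor chi_1 = chi_5 (all other irreducibles have multiplicity 0).

Why: The character of a tensor product is the pointwise product (chi_5 * chi_1)(C) = chi_5(C) * chi_1(C):
  {e}: (3)*(1), (ab): (-1)*(1), (ab)(cd): (-1)*(1), (abc): (0)*(1), (abcd): (1)*(1)
so (chi_5 * chi_1) takes values
  {e} -> 3, (ab) -> -1, (ab)(cd) -> -1, (abc) -> 0, (abcd) -> 1.
Now take the inner product of this character with each irreducible chi from the table, <chi_5*chi_1, chi> = (1/24) sum_C |C| (chi_5*chi_1)(C) conj(chi(C)):
  <chi_5*chi_1, chi_1> = (1/24)[1*(3)*conj(1) + 6*(-1)*conj(1) + 3*(-1)*conj(1) + 8*(0)*conj(1) + 6*(1)*conj(1)]
      = (1/24)[(3) + (-6) + (-3) + (0) + (6)] = 0/24 = 0
  <chi_5*chi_1, chi_2> = (1/24)[1*(3)*conj(1) + 6*(-1)*conj(-1) + 3*(-1)*conj(1) + 8*(0)*conj(1) + 6*(1)*conj(-1)]
      = (1/24)[(3) + (6) + (-3) + (0) + (-6)] = 0/24 = 0
  <chi_5*chi_1, chi_3> = (1/24)[1*(3)*conj(2) + 6*(-1)*conj(0) + 3*(-1)*conj(2) + 8*(0)*conj(-1) + 6*(1)*conj(0)]
      = (1/24)[(6) + (0) + (-6) + (0) + (0)] = 0/24 = 0
  <chi_5*chi_1, chi_4> = (1/24)[1*(3)*conj(3) + 6*(-1)*conj(1) + 3*(-1)*conj(-1) + 8*(0)*conj(0) + 6*(1)*conj(-1)]
      = (1/24)[(9) + (-6) + (3) + (0) + (-6)] = 0/24 = 0
  <chi_5*chi_1, chi_5> = (1/24)[1*(3)*conj(3) + 6*(-1)*conj(-1) + 3*(-1)*conj(-1) + 8*(0)*conj(0) + 6*(1)*conj(1)]
      = (1/24)[(9) + (6) + (3) + (0) + (6)] = 24/24 = 1
Hence the multiplicities are chi_5: 1. Dimension check: dim(chi_5)*dim(chi_1) = 3*1 = 3 and sum (mult * dim) = 1*3 = 3.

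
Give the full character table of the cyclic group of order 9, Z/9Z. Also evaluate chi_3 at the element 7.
Character table of Z/9Z (irreps indexed chi_0,...,chi_8 with chi_k(m) = zeta_9^(k*m), zeta_9 = exp(2*pi*i/9)):
  irrep \ class  {0} (size 1)  {1} (size 1)    {2} (size 1)    {3} (size 1)    {4} (size 1)    {5} (size 1)    {6} (size 1)    {7} (size 1)    {8} (size 1)  
  chi_0          1             1               1               1               1               1               1               1               1             
  chi_1          1             exp(2*I*pi/9)   exp(4*I*pi/9)   exp(2*I*pi/3)   exp(8*I*pi/9)   exp(-8*I*pi/9)  exp(-2*I*pi/3)  exp(-4*I*pi/9)  exp(-2*I*pi/9)
  chi_2          1             exp(4*I*pi/9)   exp(8*I*pi/9)   exp(-2*I*pi/3)  exp(-2*I*pi/9)  exp(2*I*pi/9)   exp(2*I*pi/3)   exp(-8*I*pi/9)  exp(-4*I*pi/9)
  chi_3          1             exp(2*I*pi/3)   exp(-2*I*pi/3)  1               exp(2*I*pi/3)   exp(-2*I*pi/3)  1               exp(2*I*pi/3)   exp(-2*I*pi/3)
  chi_4          1             exp(8*I*pi/9)   exp(-2*I*pi/9)  exp(2*I*pi/3)   exp(-4*I*pi/9)  exp(4*I*pi/9)   exp(-2*I*pi/3)  exp(2*I*pi/9)   exp(-8*I*pi/9)
  chi_5          1             exp(-8*I*pi/9)  exp(2*I*pi/9)   exp(-2*I*pi/3)  exp(4*I*pi/9)   exp(-4*I*pi/9)  exp(2*I*pi/3)   exp(-2*I*pi/9)  exp(8*I*pi/9) 
  chi_6          1             exp(-2*I*pi/3)  exp(2*I*pi/3)   1               exp(-2*I*pi/3)  exp(2*I*pi/3)   1               exp(-2*I*pi/3)  exp(2*I*pi/3) 
  chi_7          1             exp(-4*I*pi/9)  exp(-8*I*pi/9)  exp(2*I*pi/3)   exp(2*I*pi/9)   exp(-2*I*pi/9)  exp(-2*I*pi/3)  exp(8*I*pi/9)   exp(4*I*pi/9) 
  chi_8          1             exp(-2*I*pi/9)  exp(-4*I*pi/9)  exp(-2*I*pi/3)  exp(-8*I*pi/9)  exp(8*I*pi/9)   exp(2*I*pi/3)   exp(4*I*pi/9)   exp(2*I*pi/9) 

Spot check: chi_3(7) = zeta_9^(3*7) = zeta_9^21 = exp(2*I*pi/3).

Derivation: Z/9Z is abelian, so all 9 irreducible complex representations are 1-dimensional. They are given by chi_k(m) = zeta_9^(k*m) for k = 0,...,8. Row orthogonality: sum_m chi_k(m) conj(chi_l(m)) = 9 * [k = l].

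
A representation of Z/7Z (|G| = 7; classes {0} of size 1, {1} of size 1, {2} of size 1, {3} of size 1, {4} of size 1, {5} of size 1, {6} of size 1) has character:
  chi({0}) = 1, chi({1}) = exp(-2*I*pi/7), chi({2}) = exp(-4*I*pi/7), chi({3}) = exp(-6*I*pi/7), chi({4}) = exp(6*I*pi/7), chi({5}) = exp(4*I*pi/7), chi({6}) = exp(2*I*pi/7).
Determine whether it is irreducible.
Irreducible: <chi, chi> = 1.

Solution. <chi, chi> = (1/|G|) sum_C |C| * |chi(C)|^2 = (1/7)[1*|1|^2 + 1*|exp(-2*I*pi/7)|^2 + 1*|exp(-4*I*pi/7)|^2 + 1*|exp(-6*I*pi/7)|^2 + 1*|exp(6*I*pi/7)|^2 + 1*|exp(4*I*pi/7)|^2 + 1*|exp(2*I*pi/7)|^2]
  = (1/7)[(1) + (1) + (1) + (1) + (1) + (1) + (1)] = 7/7 = 1.
(Exp terms are combined using exp(i*s)*conj(exp(i*t)) = exp(i*(s-t)), and sums of them are collapsed using the identity that for every m > 1 the m distinct m-th roots of unity sum to 0, e.g. 1 + exp(2*I*pi/3) + exp(-2*I*pi/3) = 0.)
A character is irreducible iff <chi, chi> = 1, so this representation is irreducible.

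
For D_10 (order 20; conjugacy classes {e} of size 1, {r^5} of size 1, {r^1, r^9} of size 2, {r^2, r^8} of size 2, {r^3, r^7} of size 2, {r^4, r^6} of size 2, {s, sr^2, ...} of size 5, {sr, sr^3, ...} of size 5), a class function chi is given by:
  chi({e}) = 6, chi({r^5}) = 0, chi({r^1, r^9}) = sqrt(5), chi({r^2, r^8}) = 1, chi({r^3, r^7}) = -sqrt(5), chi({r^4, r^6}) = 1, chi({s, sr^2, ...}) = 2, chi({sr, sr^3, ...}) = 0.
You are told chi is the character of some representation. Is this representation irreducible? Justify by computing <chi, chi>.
Not irreducible (reducible): <chi, chi> = 4 > 1.

Proof sketch: <chi, chi> = (1/|G|) sum_C |C| * |chi(C)|^2 = (1/20)[1*|6|^2 + 1*|0|^2 + 2*|sqrt(5)|^2 + 2*|1|^2 + 2*|-sqrt(5)|^2 + 2*|1|^2 + 5*|2|^2 + 5*|0|^2]
  = (1/20)[(36) + (0) + (10) + (2) + (10) + (2) + (20) + (0)] = 80/20 = 4.
A character is irreducible iff <chi, chi> = 1, so this representation is reducible.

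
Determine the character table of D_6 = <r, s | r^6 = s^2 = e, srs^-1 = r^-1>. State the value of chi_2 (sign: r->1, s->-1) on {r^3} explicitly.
Conjugacy classes: {e} of size 1, {r^3} of size 1, {r^1, r^5} of size 2, {r^2, r^4} of size 2, {s, sr^2, ...} of size 3, {sr, sr^3, ...} of size 3.
Character table:
  irrep \ class              {e} (size 1)  {r^3} (size 1)  {r^1, r^5} (size 2)  {r^2, r^4} (size 2)  {s, sr^2, ...} (size 3)  {sr, sr^3, ...} (size 3)
  chi_1 (triv)               1             1               1                    1                    1                        1                       
  chi_2 (sign: r->1, s->-1)  1             1               1                    1                    -1                       -1                      
  chi_3 (r->-1, s->1)        1             -1              -1                   1                    1                        -1                      
  chi_4 (r->-1, s->-1)       1             -1              -1                   1                    -1                       1                       
  chi_5 (2d, j=1)            2             -2              1                    -1                   0                        0                       
  chi_6 (2d, j=2)            2             2               -1                   -1                   0                        0                       

Spot check: chi_2 (sign: r->1, s->-1) on {r^3} = 1.

Why: D_6 has order 2*6 = 12 with 6 conjugacy classes, hence 6 irreducibles. Sum of squared dims 1 + 1 + 1 + 1 + 4 + 4 = 12 = |G|. Linear characters come from the abelianisation; the 2-dimensional irreps have character r^k -> 2*cos(2*pi*j*k/6), reflections -> 0.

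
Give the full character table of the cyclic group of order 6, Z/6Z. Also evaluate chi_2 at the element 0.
Character table of Z/6Z (irreps indexed chi_0,...,chi_5 with chi_k(m) = zeta_6^(k*m), zeta_6 = exp(2*pi*i/6)):
  irrep \ class  {0} (size 1)  {1} (size 1)    {2} (size 1)    {3} (size 1)  {4} (size 1)    {5} (size 1)  
  chi_0          1             1               1               1             1               1             
  chi_1          1             exp(I*pi/3)     exp(2*I*pi/3)   -1            exp(-2*I*pi/3)  exp(-I*pi/3)  
  chi_2          1             exp(2*I*pi/3)   exp(-2*I*pi/3)  1             exp(2*I*pi/3)   exp(-2*I*pi/3)
  chi_3          1             -1              1               -1            1               -1            
  chi_4          1             exp(-2*I*pi/3)  exp(2*I*pi/3)   1             exp(-2*I*pi/3)  exp(2*I*pi/3) 
  chi_5          1             exp(-I*pi/3)    exp(-2*I*pi/3)  -1            exp(2*I*pi/3)   exp(I*pi/3)   

Spot check: chi_2(0) = zeta_6^(2*0) = zeta_6^0 = 1.

Reasoning: Z/6Z is abelian, so all 6 irreducible complex representations are 1-dimensional. They are given by chi_k(m) = zeta_6^(k*m) for k = 0,...,5. Row orthogonality: sum_m chi_k(m) conj(chi_l(m)) = 6 * [k = l].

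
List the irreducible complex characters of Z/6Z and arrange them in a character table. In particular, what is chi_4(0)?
Character table of Z/6Z (irreps indexed chi_0,...,chi_5 with chi_k(m) = zeta_6^(k*m), zeta_6 = exp(2*pi*i/6)):
  irrep \ class  {0} (size 1)  {1} (size 1)    {2} (size 1)    {3} (size 1)  {4} (size 1)    {5} (size 1)  
  chi_0          1             1               1               1             1               1             
  chi_1          1             exp(I*pi/3)     exp(2*I*pi/3)   -1            exp(-2*I*pi/3)  exp(-I*pi/3)  
  chi_2          1             exp(2*I*pi/3)   exp(-2*I*pi/3)  1             exp(2*I*pi/3)   exp(-2*I*pi/3)
  chi_3          1             -1              1               -1            1               -1            
  chi_4          1             exp(-2*I*pi/3)  exp(2*I*pi/3)   1             exp(-2*I*pi/3)  exp(2*I*pi/3) 
  chi_5          1             exp(-I*pi/3)    exp(-2*I*pi/3)  -1            exp(2*I*pi/3)   exp(I*pi/3)   

Spot check: chi_4(0) = zeta_6^(4*0) = zeta_6^0 = 1.

Reasoning: Z/6Z is abelian, so all 6 irreducible complex representations are 1-dimensional. They are given by chi_k(m) = zeta_6^(k*m) for k = 0,...,5. Row orthogonality: sum_m chi_k(m) conj(chi_l(m)) = 6 * [k = l].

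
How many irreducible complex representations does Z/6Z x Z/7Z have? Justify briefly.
42

Explanation: The number of irreducible complex representations of a finite group equals its number of conjugacy classes. Z/6Z x Z/7Z is abelian of order 42, so every element is its own conjugacy class: 42 classes, so Z/6Z x Z/7Z (order 42) has exactly 42 irreducible complex representations.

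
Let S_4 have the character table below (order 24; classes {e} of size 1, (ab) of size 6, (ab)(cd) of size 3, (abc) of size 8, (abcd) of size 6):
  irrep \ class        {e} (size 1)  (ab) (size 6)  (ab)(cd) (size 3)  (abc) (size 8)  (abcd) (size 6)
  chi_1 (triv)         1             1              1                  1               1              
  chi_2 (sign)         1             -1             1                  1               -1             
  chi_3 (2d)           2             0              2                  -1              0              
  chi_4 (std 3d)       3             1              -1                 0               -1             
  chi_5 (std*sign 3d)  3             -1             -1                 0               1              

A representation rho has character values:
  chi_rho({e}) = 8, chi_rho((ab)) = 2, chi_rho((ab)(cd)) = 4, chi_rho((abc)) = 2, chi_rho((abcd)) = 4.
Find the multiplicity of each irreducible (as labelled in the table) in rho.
Multiplicities: chi_1: 3, chi_2: 0, chi_3: 1, chi_4: 0, chi_5: 1.

Explanation: Use <chi_rho, chi> = (1/|G|) sum_C |C| * chi_rho(C) * conj(chi(C)) with |G| = 24 for each irreducible chi in the table:
  <chi_rho, chi_1> = (1/24)[1*(8)*conj(1) + 6*(2)*conj(1) + 3*(4)*conj(1) + 8*(2)*conj(1) + 6*(4)*conj(1)]
      = (1/24)[(8) + (12) + (12) + (16) + (24)] = 72/24 = 3
  <chi_rho, chi_2> = (1/24)[1*(8)*conj(1) + 6*(2)*conj(-1) + 3*(4)*conj(1) + 8*(2)*conj(1) + 6*(4)*conj(-1)]
      = (1/24)[(8) + (-12) + (12) + (16) + (-24)] = 0/24 = 0
  <chi_rho, chi_3> = (1/24)[1*(8)*conj(2) + 6*(2)*conj(0) + 3*(4)*conj(2) + 8*(2)*conj(-1) + 6*(4)*conj(0)]
      = (1/24)[(16) + (0) + (24) + (-16) + (0)] = 24/24 = 1
  <chi_rho, chi_4> = (1/24)[1*(8)*conj(3) + 6*(2)*conj(1) + 3*(4)*conj(-1) + 8*(2)*conj(0) + 6*(4)*conj(-1)]
      = (1/24)[(24) + (12) + (-12) + (0) + (-24)] = 0/24 = 0
  <chi_rho, chi_5> = (1/24)[1*(8)*conj(3) + 6*(2)*conj(-1) + 3*(4)*conj(-1) + 8*(2)*conj(0) + 6*(4)*conj(1)]
      = (1/24)[(24) + (-12) + (-12) + (0) + (24)] = 24/24 = 1
Dimension check: dim(rho) = sum (mult * dim) = 3*1 + 0*1 + 1*2 + 0*3 + 1*3 = 8 = chi_rho(e) = 8.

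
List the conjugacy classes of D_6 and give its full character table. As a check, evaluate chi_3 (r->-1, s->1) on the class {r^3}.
Conjugacy classes: {e} of size 1, {r^3} of size 1, {r^1, r^5} of size 2, {r^2, r^4} of size 2, {s, sr^2, ...} of size 3, {sr, sr^3, ...} of size 3.
Character table:
  irrep \ class              {e} (size 1)  {r^3} (size 1)  {r^1, r^5} (size 2)  {r^2, r^4} (size 2)  {s, sr^2, ...} (size 3)  {sr, sr^3, ...} (size 3)
  chi_1 (triv)               1             1               1                    1                    1                        1                       
  chi_2 (sign: r->1, s->-1)  1             1               1                    1                    -1                       -1                      
  chi_3 (r->-1, s->1)        1             -1              -1                   1                    1                        -1                      
  chi_4 (r->-1, s->-1)       1             -1              -1                   1                    -1                       1                       
  chi_5 (2d, j=1)            2             -2              1                    -1                   0                        0                       
  chi_6 (2d, j=2)            2             2               -1                   -1                   0                        0                       

Spot check: chi_3 (r->-1, s->1) on {r^3} = -1.

D_6 has order 2*6 = 12 with 6 conjugacy classes, hence 6 irreducibles. Sum of squared dims 1 + 1 + 1 + 1 + 4 + 4 = 12 = |G|. Linear characters come from the abelianisation; the 2-dimensional irreps have character r^k -> 2*cos(2*pi*j*k/6), reflections -> 0.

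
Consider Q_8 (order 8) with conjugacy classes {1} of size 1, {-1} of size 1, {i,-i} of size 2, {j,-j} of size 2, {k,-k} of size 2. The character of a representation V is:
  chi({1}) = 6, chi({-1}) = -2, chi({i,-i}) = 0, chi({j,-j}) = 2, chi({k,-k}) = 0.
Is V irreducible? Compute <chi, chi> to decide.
Not irreducible (reducible): <chi, chi> = 6 > 1.

Derivation: <chi, chi> = (1/|G|) sum_C |C| * |chi(C)|^2 = (1/8)[1*|6|^2 + 1*|-2|^2 + 2*|0|^2 + 2*|2|^2 + 2*|0|^2]
  = (1/8)[(36) + (4) + (0) + (8) + (0)] = 48/8 = 6.
A character is irreducible iff <chi, chi> = 1, so this representation is reducible.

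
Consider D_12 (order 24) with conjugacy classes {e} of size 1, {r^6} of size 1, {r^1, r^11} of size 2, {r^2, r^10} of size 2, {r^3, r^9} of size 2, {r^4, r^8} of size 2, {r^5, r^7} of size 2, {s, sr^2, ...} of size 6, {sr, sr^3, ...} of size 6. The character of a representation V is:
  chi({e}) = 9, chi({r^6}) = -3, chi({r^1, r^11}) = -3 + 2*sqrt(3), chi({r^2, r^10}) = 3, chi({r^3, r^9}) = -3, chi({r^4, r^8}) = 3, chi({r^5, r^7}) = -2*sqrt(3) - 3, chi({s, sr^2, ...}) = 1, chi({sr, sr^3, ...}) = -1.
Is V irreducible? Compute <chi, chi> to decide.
Not irreducible (reducible): <chi, chi> = 10 > 1.

Details: <chi, chi> = (1/|G|) sum_C |C| * |chi(C)|^2 = (1/24)[1*|9|^2 + 1*|-3|^2 + 2*|-3 + 2*sqrt(3)|^2 + 2*|3|^2 + 2*|-3|^2 + 2*|3|^2 + 2*|-2*sqrt(3) - 3|^2 + 6*|1|^2 + 6*|-1|^2]
  = (1/24)[(81) + (9) + (42 - 24*sqrt(3)) + (18) + (18) + (18) + (24*sqrt(3) + 42) + (6) + (6)] = 240/24 = 10.
A character is irreducible iff <chi, chi> = 1, so this representation is reducible.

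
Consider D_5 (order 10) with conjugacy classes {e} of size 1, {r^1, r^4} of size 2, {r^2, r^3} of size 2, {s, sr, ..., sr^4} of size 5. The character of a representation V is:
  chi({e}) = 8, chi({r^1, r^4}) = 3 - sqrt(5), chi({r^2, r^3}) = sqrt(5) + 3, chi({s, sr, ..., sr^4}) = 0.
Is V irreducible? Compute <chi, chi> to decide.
Not irreducible (reducible): <chi, chi> = 12 > 1.

Reasoning: <chi, chi> = (1/|G|) sum_C |C| * |chi(C)|^2 = (1/10)[1*|8|^2 + 2*|3 - sqrt(5)|^2 + 2*|sqrt(5) + 3|^2 + 5*|0|^2]
  = (1/10)[(64) + (28 - 12*sqrt(5)) + (12*sqrt(5) + 28) + (0)] = 120/10 = 12.
A character is irreducible iff <chi, chi> = 1, so this representation is reducible.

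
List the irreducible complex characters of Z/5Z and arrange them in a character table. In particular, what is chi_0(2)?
Character table of Z/5Z (irreps indexed chi_0,...,chi_4 with chi_k(m) = zeta_5^(k*m), zeta_5 = exp(2*pi*i/5)):
  irrep \ class  {0} (size 1)  {1} (size 1)    {2} (size 1)    {3} (size 1)    {4} (size 1)  
  chi_0          1             1               1               1               1             
  chi_1          1             exp(2*I*pi/5)   exp(4*I*pi/5)   exp(-4*I*pi/5)  exp(-2*I*pi/5)
  chi_2          1             exp(4*I*pi/5)   exp(-2*I*pi/5)  exp(2*I*pi/5)   exp(-4*I*pi/5)
  chi_3          1             exp(-4*I*pi/5)  exp(2*I*pi/5)   exp(-2*I*pi/5)  exp(4*I*pi/5) 
  chi_4          1             exp(-2*I*pi/5)  exp(-4*I*pi/5)  exp(4*I*pi/5)   exp(2*I*pi/5) 

Spot check: chi_0(2) = zeta_5^(0*2) = zeta_5^0 = 1.

Working: Z/5Z is abelian, so all 5 irreducible complex representations are 1-dimensional. They are given by chi_k(m) = zeta_5^(k*m) for k = 0,...,4. Row orthogonality: sum_m chi_k(m) conj(chi_l(m)) = 5 * [k = l].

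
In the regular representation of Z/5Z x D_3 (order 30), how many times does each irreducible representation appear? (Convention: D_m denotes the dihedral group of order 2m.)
Each irreducible V_i of dimension d_i appears with multiplicity d_i, i.e. rho_reg = (direct sum over all irreducibles V_i) d_i V_i. The irreducible dimensions for Z/5Z x D_3 are 1, 1, 1, 1, 1, 1, 1, 1, 1, 1, 2, 2, 2, 2, 2: 10 irreducibles of dimension 1, each with multiplicity 1; 5 irreducibles of dimension 2, each with multiplicity 2. Total dimension 10*1*1 + 5*2*2 = 30 = |G|.

Argument: General theorem: in the regular representation of a finite group G, each irreducible appears with multiplicity equal to its dimension. Check: dim(rho_reg) = sum d_i^2 = 1 + 1 + 1 + 1 + 1 + 1 + 1 + 1 + 1 + 1 + 4 + 4 + 4 + 4 + 4 = 30 = |G|.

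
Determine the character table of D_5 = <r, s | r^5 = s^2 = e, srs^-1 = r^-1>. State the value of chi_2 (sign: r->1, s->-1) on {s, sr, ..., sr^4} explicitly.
Conjugacy classes: {e} of size 1, {r^1, r^4} of size 2, {r^2, r^3} of size 2, {s, sr, ..., sr^4} of size 5.
Character table:
  irrep \ class              {e} (size 1)  {r^1, r^4} (size 2)  {r^2, r^3} (size 2)  {s, sr, ..., sr^4} (size 5)
  chi_1 (triv)               1             1                    1                    1                          
  chi_2 (sign: r->1, s->-1)  1             1                    1                    -1                         
  chi_3 (2d, j=1)            2             -1/2 + sqrt(5)/2     -sqrt(5)/2 - 1/2     0                          
  chi_4 (2d, j=2)            2             -sqrt(5)/2 - 1/2     -1/2 + sqrt(5)/2     0                          

Spot check: chi_2 (sign: r->1, s->-1) on {s, sr, ..., sr^4} = -1.

Working: D_5 has order 2*5 = 10 with 4 conjugacy classes, hence 4 irreducibles. Sum of squared dims 1 + 1 + 4 + 4 = 10 = |G|. Linear characters come from the abelianisation; the 2-dimensional irreps have character r^k -> 2*cos(2*pi*j*k/5), reflections -> 0.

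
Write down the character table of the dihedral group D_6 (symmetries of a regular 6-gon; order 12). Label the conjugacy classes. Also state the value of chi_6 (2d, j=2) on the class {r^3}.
Conjugacy classes: {e} of size 1, {r^3} of size 1, {r^1, r^5} of size 2, {r^2, r^4} of size 2, {s, sr^2, ...} of size 3, {sr, sr^3, ...} of size 3.
Character table:
  irrep \ class              {e} (size 1)  {r^3} (size 1)  {r^1, r^5} (size 2)  {r^2, r^4} (size 2)  {s, sr^2, ...} (size 3)  {sr, sr^3, ...} (size 3)
  chi_1 (triv)               1             1               1                    1                    1                        1                       
  chi_2 (sign: r->1, s->-1)  1             1               1                    1                    -1                       -1                      
  chi_3 (r->-1, s->1)        1             -1              -1                   1                    1                        -1                      
  chi_4 (r->-1, s->-1)       1             -1              -1                   1                    -1                       1                       
  chi_5 (2d, j=1)            2             -2              1                    -1                   0                        0                       
  chi_6 (2d, j=2)            2             2               -1                   -1                   0                        0                       

Spot check: chi_6 (2d, j=2) on {r^3} = 2.

Reasoning: D_6 has order 2*6 = 12 with 6 conjugacy classes, hence 6 irreducibles. Sum of squared dims 1 + 1 + 1 + 1 + 4 + 4 = 12 = |G|. Linear characters come from the abelianisation; the 2-dimensional irreps have character r^k -> 2*cos(2*pi*j*k/6), reflections -> 0.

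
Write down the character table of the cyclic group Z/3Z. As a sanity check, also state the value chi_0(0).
Character table of Z/3Z (irreps indexed chi_0,...,chi_2 with chi_k(m) = zeta_3^(k*m), zeta_3 = exp(2*pi*i/3)):
  irrep \ class  {0} (size 1)  {1} (size 1)    {2} (size 1)  
  chi_0          1             1               1             
  chi_1          1             exp(2*I*pi/3)   exp(-2*I*pi/3)
  chi_2          1             exp(-2*I*pi/3)  exp(2*I*pi/3) 

Spot check: chi_0(0) = zeta_3^(0*0) = zeta_3^0 = 1.

Argument: Z/3Z is abelian, so all 3 irreducible complex representations are 1-dimensional. They are given by chi_k(m) = zeta_3^(k*m) for k = 0,...,2. Row orthogonality: sum_m chi_k(m) conj(chi_l(m)) = 3 * [k = l].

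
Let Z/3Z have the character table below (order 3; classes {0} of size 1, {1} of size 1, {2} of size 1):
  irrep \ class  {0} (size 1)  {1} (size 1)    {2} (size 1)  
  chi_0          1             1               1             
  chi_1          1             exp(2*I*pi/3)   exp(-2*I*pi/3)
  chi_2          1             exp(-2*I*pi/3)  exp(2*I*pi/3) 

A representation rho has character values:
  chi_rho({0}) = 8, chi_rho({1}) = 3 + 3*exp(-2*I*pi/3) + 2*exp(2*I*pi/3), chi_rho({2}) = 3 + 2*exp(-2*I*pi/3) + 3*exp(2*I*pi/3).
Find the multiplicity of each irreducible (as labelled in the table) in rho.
Multiplicities: chi_0: 3, chi_1: 2, chi_2: 3.

Derivation: Use <chi_rho, chi> = (1/|G|) sum_C |C| * chi_rho(C) * conj(chi(C)) with |G| = 3 for each irreducible chi in the table:
  <chi_rho, chi_0> = (1/3)[1*(8)*conj(1) + 1*(3 + 3*exp(-2*I*pi/3) + 2*exp(2*I*pi/3))*conj(1) + 1*(3 + 2*exp(-2*I*pi/3) + 3*exp(2*I*pi/3))*conj(1)]
      = (1/3)[(8) + (3 + 3*exp(-2*I*pi/3) + 2*exp(2*I*pi/3)) + (3 + 2*exp(-2*I*pi/3) + 3*exp(2*I*pi/3))] = 9/3 = 3
  <chi_rho, chi_1> = (1/3)[1*(8)*conj(1) + 1*(3 + 3*exp(-2*I*pi/3) + 2*exp(2*I*pi/3))*conj(exp(2*I*pi/3)) + 1*(3 + 2*exp(-2*I*pi/3) + 3*exp(2*I*pi/3))*conj(exp(-2*I*pi/3))]
      = (1/3)[(8) + (-1) + (-1)] = 6/3 = 2
  <chi_rho, chi_2> = (1/3)[1*(8)*conj(1) + 1*(3 + 3*exp(-2*I*pi/3) + 2*exp(2*I*pi/3))*conj(exp(-2*I*pi/3)) + 1*(3 + 2*exp(-2*I*pi/3) + 3*exp(2*I*pi/3))*conj(exp(2*I*pi/3))]
      = (1/3)[(8) + (3 + 2*exp(-2*I*pi/3) + 3*exp(2*I*pi/3)) + (3 + 3*exp(-2*I*pi/3) + 2*exp(2*I*pi/3))] = 9/3 = 3
(Exp terms are combined using exp(i*s)*conj(exp(i*t)) = exp(i*(s-t)), and sums of them are collapsed using the identity that for every m > 1 the m distinct m-th roots of unity sum to 0, e.g. 1 + exp(2*I*pi/3) + exp(-2*I*pi/3) = 0.)
Dimension check: dim(rho) = sum (mult * dim) = 3*1 + 2*1 + 3*1 = 8 = chi_rho(e) = 8.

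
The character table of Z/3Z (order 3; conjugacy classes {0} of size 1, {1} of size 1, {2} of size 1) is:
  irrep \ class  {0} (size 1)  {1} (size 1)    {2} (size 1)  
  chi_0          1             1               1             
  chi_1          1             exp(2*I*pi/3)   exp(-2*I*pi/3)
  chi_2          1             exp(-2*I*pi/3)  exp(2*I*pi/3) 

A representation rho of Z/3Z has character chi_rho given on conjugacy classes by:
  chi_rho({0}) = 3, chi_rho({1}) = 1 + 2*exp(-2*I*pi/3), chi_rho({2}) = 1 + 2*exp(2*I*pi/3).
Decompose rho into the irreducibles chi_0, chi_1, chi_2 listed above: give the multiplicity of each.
Multiplicities: chi_0: 1, chi_1: 0, chi_2: 2.

Working: Use <chi_rho, chi> = (1/|G|) sum_C |C| * chi_rho(C) * conj(chi(C)) with |G| = 3 for each irreducible chi in the table:
  <chi_rho, chi_0> = (1/3)[1*(3)*conj(1) + 1*(1 + 2*exp(-2*I*pi/3))*conj(1) + 1*(1 + 2*exp(2*I*pi/3))*conj(1)]
      = (1/3)[(3) + (1 + 2*exp(-2*I*pi/3)) + (1 + 2*exp(2*I*pi/3))] = 3/3 = 1
  <chi_rho, chi_1> = (1/3)[1*(3)*conj(1) + 1*(1 + 2*exp(-2*I*pi/3))*conj(exp(2*I*pi/3)) + 1*(1 + 2*exp(2*I*pi/3))*conj(exp(-2*I*pi/3))]
      = (1/3)[(3) + (exp(-2*I*pi/3) + 2*exp(2*I*pi/3)) + (2*exp(-2*I*pi/3) + exp(2*I*pi/3))] = 0/3 = 0
  <chi_rho, chi_2> = (1/3)[1*(3)*conj(1) + 1*(1 + 2*exp(-2*I*pi/3))*conj(exp(-2*I*pi/3)) + 1*(1 + 2*exp(2*I*pi/3))*conj(exp(2*I*pi/3))]
      = (1/3)[(3) + (2 + exp(2*I*pi/3)) + (2 + exp(-2*I*pi/3))] = 6/3 = 2
(Exp terms are combined using exp(i*s)*conj(exp(i*t)) = exp(i*(s-t)), and sums of them are collapsed using the identity that for every m > 1 the m distinct m-th roots of unity sum to 0, e.g. 1 + exp(2*I*pi/3) + exp(-2*I*pi/3) = 0.)
Dimension check: dim(rho) = sum (mult * dim) = 1*1 + 0*1 + 2*1 = 3 = chi_rho(e) = 3.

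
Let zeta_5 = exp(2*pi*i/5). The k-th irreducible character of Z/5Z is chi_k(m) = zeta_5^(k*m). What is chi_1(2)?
chi_1(2) = zeta_5^2 = exp(4*I*pi/5)

Explanation: chi_1(2) = zeta_5^(1*2) = zeta_5^2. Since zeta_5^5 = 1, this equals zeta_5^2 = exp(2*pi*i*2/5) = exp(4*I*pi/5).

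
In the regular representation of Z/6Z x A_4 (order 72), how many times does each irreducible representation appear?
Each irreducible V_i of dimension d_i appears with multiplicity d_i, i.e. rho_reg = (direct sum over all irreducibles V_i) d_i V_i. The irreducible dimensions for Z/6Z x A_4 are 1, 1, 1, 1, 1, 1, 1, 1, 1, 1, 1, 1, 1, 1, 1, 1, 1, 1, 3, 3, 3, 3, 3, 3: 18 irreducibles of dimension 1, each with multiplicity 1; 6 irreducibles of dimension 3, each with multiplicity 3. Total dimension 18*1*1 + 6*3*3 = 72 = |G|.

Derivation: General theorem: in the regular representation of a finite group G, each irreducible appears with multiplicity equal to its dimension. Check: dim(rho_reg) = sum d_i^2 = 1 + 1 + 1 + 1 + 1 + 1 + 1 + 1 + 1 + 1 + 1 + 1 + 1 + 1 + 1 + 1 + 1 + 1 + 9 + 9 + 9 + 9 + 9 + 9 = 72 = |G|.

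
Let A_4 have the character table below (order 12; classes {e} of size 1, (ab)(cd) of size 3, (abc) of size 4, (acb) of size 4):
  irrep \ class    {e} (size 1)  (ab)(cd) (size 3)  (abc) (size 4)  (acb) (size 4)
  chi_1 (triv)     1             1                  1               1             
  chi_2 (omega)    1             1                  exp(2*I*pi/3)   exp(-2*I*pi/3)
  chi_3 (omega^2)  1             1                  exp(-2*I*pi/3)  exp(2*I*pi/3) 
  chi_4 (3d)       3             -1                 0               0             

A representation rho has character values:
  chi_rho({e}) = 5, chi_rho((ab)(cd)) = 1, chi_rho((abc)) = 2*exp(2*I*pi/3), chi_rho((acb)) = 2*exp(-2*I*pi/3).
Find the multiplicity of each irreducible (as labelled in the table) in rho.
Multiplicities: chi_1: 0, chi_2: 2, chi_3: 0, chi_4: 1.

Justification: Use <chi_rho, chi> = (1/|G|) sum_C |C| * chi_rho(C) * conj(chi(C)) with |G| = 12 for each irreducible chi in the table:
  <chi_rho, chi_1> = (1/12)[1*(5)*conj(1) + 3*(1)*conj(1) + 4*(2*exp(2*I*pi/3))*conj(1) + 4*(2*exp(-2*I*pi/3))*conj(1)]
      = (1/12)[(5) + (3) + (8*exp(2*I*pi/3)) + (8*exp(-2*I*pi/3))] = 0/12 = 0
  <chi_rho, chi_2> = (1/12)[1*(5)*conj(1) + 3*(1)*conj(1) + 4*(2*exp(2*I*pi/3))*conj(exp(2*I*pi/3)) + 4*(2*exp(-2*I*pi/3))*conj(exp(-2*I*pi/3))]
      = (1/12)[(5) + (3) + (8) + (8)] = 24/12 = 2
  <chi_rho, chi_3> = (1/12)[1*(5)*conj(1) + 3*(1)*conj(1) + 4*(2*exp(2*I*pi/3))*conj(exp(-2*I*pi/3)) + 4*(2*exp(-2*I*pi/3))*conj(exp(2*I*pi/3))]
      = (1/12)[(5) + (3) + (8*exp(-2*I*pi/3)) + (8*exp(2*I*pi/3))] = 0/12 = 0
  <chi_rho, chi_4> = (1/12)[1*(5)*conj(3) + 3*(1)*conj(-1) + 4*(2*exp(2*I*pi/3))*conj(0) + 4*(2*exp(-2*I*pi/3))*conj(0)]
      = (1/12)[(15) + (-3) + (0) + (0)] = 12/12 = 1
(Exp terms are combined using exp(i*s)*conj(exp(i*t)) = exp(i*(s-t)), and sums of them are collapsed using the identity that for every m > 1 the m distinct m-th roots of unity sum to 0, e.g. 1 + exp(2*I*pi/3) + exp(-2*I*pi/3) = 0.)
Dimension check: dim(rho) = sum (mult * dim) = 0*1 + 2*1 + 0*1 + 1*3 = 5 = chi_rho(e) = 5.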